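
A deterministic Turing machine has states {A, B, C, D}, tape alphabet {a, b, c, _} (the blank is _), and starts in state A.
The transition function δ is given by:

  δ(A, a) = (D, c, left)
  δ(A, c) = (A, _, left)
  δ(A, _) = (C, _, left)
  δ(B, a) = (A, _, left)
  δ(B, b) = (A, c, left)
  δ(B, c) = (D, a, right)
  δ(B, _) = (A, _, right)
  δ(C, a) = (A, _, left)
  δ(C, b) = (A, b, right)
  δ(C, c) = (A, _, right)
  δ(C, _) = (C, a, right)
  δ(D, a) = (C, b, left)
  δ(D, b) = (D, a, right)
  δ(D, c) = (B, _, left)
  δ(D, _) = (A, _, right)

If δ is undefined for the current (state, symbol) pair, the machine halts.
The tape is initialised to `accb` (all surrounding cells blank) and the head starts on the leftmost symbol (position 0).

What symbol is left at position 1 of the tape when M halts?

A | ___[a]ccb   read a → write c, move left, go to D
D | __[_]cccb   read _ → write _, move right, go to A
A | ___[c]ccb   read c → write _, move left, go to A
A | __[_]_ccb   read _ → write _, move left, go to C
C | _[_]__ccb   read _ → write a, move right, go to C
C | _a[_]_ccb   read _ → write a, move right, go to C
C | _aa[_]ccb   read _ → write a, move right, go to C
C | _aaa[c]cb   read c → write _, move right, go to A
A | _aaa_[c]b   read c → write _, move left, go to A
A | _aaa[_]_b   read _ → write _, move left, go to C
C | _aa[a]__b   read a → write _, move left, go to A
A | _a[a]___b   read a → write c, move left, go to D
D | _[a]c___b   read a → write b, move left, go to C
C | [_]bc___b   read _ → write a, move right, go to C
C | a[b]c___b   read b → write b, move right, go to A
A | ab[c]___b   read c → write _, move left, go to A
A | a[b]____b
Cell 1 holds _ when M halts.

_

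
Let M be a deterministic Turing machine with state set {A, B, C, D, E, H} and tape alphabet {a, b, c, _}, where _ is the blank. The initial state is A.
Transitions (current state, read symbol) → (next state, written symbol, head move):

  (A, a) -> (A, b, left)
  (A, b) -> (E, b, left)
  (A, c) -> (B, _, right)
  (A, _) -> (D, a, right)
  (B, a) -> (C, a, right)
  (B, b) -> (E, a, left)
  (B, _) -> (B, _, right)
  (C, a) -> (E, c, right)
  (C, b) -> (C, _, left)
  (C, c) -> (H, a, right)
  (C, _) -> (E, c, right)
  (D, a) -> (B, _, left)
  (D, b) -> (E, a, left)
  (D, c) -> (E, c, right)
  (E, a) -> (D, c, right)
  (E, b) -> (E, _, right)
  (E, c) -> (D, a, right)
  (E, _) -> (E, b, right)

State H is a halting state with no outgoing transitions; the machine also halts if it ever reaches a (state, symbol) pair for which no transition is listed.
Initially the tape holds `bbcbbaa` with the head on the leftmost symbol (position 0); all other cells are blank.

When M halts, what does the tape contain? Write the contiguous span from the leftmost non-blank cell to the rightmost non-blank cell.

b__c_baa

A | _[b]bcbbaa   read b → write b, move left, go to E
E | [_]bbcbbaa   read _ → write b, move right, go to E
E | b[b]bcbbaa   read b → write _, move right, go to E
E | b_[b]cbbaa   read b → write _, move right, go to E
E | b__[c]bbaa   read c → write a, move right, go to D
D | b__a[b]baa   read b → write a, move left, go to E
E | b__[a]abaa   read a → write c, move right, go to D
D | b__c[a]baa   read a → write _, move left, go to B
B | b__[c]_baa
The non-blank tape span at halt is b__c_baa.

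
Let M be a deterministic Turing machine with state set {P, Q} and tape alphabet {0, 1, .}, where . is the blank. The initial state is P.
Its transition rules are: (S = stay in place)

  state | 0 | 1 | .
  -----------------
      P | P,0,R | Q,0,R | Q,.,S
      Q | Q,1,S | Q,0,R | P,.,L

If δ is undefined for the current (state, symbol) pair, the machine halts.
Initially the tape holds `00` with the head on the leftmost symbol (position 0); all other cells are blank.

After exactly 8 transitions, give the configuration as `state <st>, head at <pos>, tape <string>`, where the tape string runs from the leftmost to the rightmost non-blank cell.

state=P head=0 tape=[0]0.   (P,0)→(P,0,R)
state=P head=1 tape=0[0].   (P,0)→(P,0,R)
state=P head=2 tape=00[.]   (P,.)→(Q,.,S)
state=Q head=2 tape=00[.]   (Q,.)→(P,.,L)
state=P head=1 tape=0[0].   (P,0)→(P,0,R)
state=P head=2 tape=00[.]   (P,.)→(Q,.,S)
state=Q head=2 tape=00[.]   (Q,.)→(P,.,L)
state=P head=1 tape=0[0].   (P,0)→(P,0,R)
state=P head=2 tape=00[.]
After 8 steps: state P, head at 2, tape 00.

state P, head at 2, tape 00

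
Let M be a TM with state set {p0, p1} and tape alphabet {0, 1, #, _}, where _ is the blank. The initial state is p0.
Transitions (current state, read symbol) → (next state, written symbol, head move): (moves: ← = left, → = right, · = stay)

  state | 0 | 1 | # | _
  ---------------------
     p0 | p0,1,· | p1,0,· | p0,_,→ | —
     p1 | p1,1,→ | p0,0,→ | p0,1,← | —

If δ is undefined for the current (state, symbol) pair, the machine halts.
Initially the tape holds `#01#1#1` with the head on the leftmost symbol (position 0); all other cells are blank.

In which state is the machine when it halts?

p0 | [#]01#1#1_   read # → write _, move →, go to p0
p0 | _[0]1#1#1_   read 0 → write 1, move ·, go to p0
p0 | _[1]1#1#1_   read 1 → write 0, move ·, go to p1
p1 | _[0]1#1#1_   read 0 → write 1, move →, go to p1
p1 | _1[1]#1#1_   read 1 → write 0, move →, go to p0
p0 | _10[#]1#1_   read # → write _, move →, go to p0
p0 | _10_[1]#1_   read 1 → write 0, move ·, go to p1
p1 | _10_[0]#1_   read 0 → write 1, move →, go to p1
p1 | _10_1[#]1_   read # → write 1, move ←, go to p0
p0 | _10_[1]11_   read 1 → write 0, move ·, go to p1
p1 | _10_[0]11_   read 0 → write 1, move →, go to p1
p1 | _10_1[1]1_   read 1 → write 0, move →, go to p0
p0 | _10_10[1]_   read 1 → write 0, move ·, go to p1
p1 | _10_10[0]_   read 0 → write 1, move →, go to p1
p1 | _10_101[_]
No transition is defined for (p1, _); M halts in state p1.

p1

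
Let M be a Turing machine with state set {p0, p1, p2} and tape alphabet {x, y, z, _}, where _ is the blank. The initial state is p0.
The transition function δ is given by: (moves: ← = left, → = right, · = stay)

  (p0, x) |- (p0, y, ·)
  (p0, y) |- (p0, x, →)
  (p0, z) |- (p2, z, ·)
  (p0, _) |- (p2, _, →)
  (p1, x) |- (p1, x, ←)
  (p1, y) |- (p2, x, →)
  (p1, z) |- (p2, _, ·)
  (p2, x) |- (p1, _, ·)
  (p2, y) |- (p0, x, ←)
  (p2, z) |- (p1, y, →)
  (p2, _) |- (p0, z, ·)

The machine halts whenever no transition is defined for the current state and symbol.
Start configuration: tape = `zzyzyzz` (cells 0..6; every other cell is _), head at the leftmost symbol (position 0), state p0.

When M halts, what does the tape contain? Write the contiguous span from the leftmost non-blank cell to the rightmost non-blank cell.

state=p0 head=0 tape=[z]zyzyzz_   (p0,z)→(p2,z,·)
state=p2 head=0 tape=[z]zyzyzz_   (p2,z)→(p1,y,→)
state=p1 head=1 tape=y[z]yzyzz_   (p1,z)→(p2,_,·)
state=p2 head=1 tape=y[_]yzyzz_   (p2,_)→(p0,z,·)
state=p0 head=1 tape=y[z]yzyzz_   (p0,z)→(p2,z,·)
state=p2 head=1 tape=y[z]yzyzz_   (p2,z)→(p1,y,→)
state=p1 head=2 tape=yy[y]zyzz_   (p1,y)→(p2,x,→)
state=p2 head=3 tape=yyx[z]yzz_   (p2,z)→(p1,y,→)
state=p1 head=4 tape=yyxy[y]zz_   (p1,y)→(p2,x,→)
state=p2 head=5 tape=yyxyx[z]z_   (p2,z)→(p1,y,→)
state=p1 head=6 tape=yyxyxy[z]_   (p1,z)→(p2,_,·)
state=p2 head=6 tape=yyxyxy[_]_   (p2,_)→(p0,z,·)
state=p0 head=6 tape=yyxyxy[z]_   (p0,z)→(p2,z,·)
state=p2 head=6 tape=yyxyxy[z]_   (p2,z)→(p1,y,→)
state=p1 head=7 tape=yyxyxyy[_]
The non-blank tape span at halt is yyxyxyy.

yyxyxyy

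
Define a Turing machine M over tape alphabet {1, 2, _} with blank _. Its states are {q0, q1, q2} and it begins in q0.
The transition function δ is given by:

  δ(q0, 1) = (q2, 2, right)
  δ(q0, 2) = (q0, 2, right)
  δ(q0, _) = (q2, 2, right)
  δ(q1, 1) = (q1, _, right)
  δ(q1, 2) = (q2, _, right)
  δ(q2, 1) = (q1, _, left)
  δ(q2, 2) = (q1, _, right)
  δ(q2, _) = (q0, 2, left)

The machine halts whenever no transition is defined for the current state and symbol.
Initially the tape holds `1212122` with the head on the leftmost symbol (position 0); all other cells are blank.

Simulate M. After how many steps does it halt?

state=q0 head=0 tape=[1]212122   (q0,1)→(q2,2,right)
state=q2 head=1 tape=2[2]12122   (q2,2)→(q1,_,right)
state=q1 head=2 tape=2_[1]2122   (q1,1)→(q1,_,right)
state=q1 head=3 tape=2__[2]122   (q1,2)→(q2,_,right)
state=q2 head=4 tape=2___[1]22   (q2,1)→(q1,_,left)
state=q1 head=3 tape=2__[_]_22
M halts after 5 transitions.

5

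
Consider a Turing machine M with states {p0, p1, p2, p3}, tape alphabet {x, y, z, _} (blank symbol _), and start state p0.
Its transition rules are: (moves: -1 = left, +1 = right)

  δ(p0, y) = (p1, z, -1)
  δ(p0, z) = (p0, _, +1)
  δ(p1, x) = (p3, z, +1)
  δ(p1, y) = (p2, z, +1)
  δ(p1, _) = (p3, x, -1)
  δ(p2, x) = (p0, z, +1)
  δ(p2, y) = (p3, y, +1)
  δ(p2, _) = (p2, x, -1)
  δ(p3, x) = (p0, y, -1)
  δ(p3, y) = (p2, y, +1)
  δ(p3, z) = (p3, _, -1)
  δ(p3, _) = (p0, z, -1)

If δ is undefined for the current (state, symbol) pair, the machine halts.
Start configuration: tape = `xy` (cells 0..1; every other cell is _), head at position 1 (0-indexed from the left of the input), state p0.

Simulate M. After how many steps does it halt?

5

p0 | __x[y]   read y → write z, move -1, go to p1
p1 | __[x]z   read x → write z, move +1, go to p3
p3 | __z[z]   read z → write _, move -1, go to p3
p3 | __[z]_   read z → write _, move -1, go to p3
p3 | _[_]__   read _ → write z, move -1, go to p0
p0 | [_]z__
M halts after 5 transitions.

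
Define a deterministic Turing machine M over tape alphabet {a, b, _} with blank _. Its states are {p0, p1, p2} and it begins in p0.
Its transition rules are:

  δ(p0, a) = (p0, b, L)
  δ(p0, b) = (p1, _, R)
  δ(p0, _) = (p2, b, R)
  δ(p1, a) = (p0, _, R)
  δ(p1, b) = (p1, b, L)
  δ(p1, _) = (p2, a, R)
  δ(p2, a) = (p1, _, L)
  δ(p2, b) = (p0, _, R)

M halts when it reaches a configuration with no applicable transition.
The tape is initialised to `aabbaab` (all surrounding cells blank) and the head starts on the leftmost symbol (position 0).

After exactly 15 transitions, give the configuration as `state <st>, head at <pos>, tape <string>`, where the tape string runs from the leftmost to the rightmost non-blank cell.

state p2, head at 5, tape bb_abbbb

state=p0 head=0 tape=_[a]abbaab   (p0,a)→(p0,b,L)
state=p0 head=-1 tape=[_]babbaab   (p0,_)→(p2,b,R)
state=p2 head=0 tape=b[b]abbaab   (p2,b)→(p0,_,R)
state=p0 head=1 tape=b_[a]bbaab   (p0,a)→(p0,b,L)
state=p0 head=0 tape=b[_]bbbaab   (p0,_)→(p2,b,R)
state=p2 head=1 tape=bb[b]bbaab   (p2,b)→(p0,_,R)
state=p0 head=2 tape=bb_[b]baab   (p0,b)→(p1,_,R)
state=p1 head=3 tape=bb__[b]aab   (p1,b)→(p1,b,L)
state=p1 head=2 tape=bb_[_]baab   (p1,_)→(p2,a,R)
state=p2 head=3 tape=bb_a[b]aab   (p2,b)→(p0,_,R)
state=p0 head=4 tape=bb_a_[a]ab   (p0,a)→(p0,b,L)
state=p0 head=3 tape=bb_a[_]bab   (p0,_)→(p2,b,R)
state=p2 head=4 tape=bb_ab[b]ab   (p2,b)→(p0,_,R)
state=p0 head=5 tape=bb_ab_[a]b   (p0,a)→(p0,b,L)
state=p0 head=4 tape=bb_ab[_]bb   (p0,_)→(p2,b,R)
state=p2 head=5 tape=bb_abb[b]b
After 15 steps: state p2, head at 5, tape bb_abbbb.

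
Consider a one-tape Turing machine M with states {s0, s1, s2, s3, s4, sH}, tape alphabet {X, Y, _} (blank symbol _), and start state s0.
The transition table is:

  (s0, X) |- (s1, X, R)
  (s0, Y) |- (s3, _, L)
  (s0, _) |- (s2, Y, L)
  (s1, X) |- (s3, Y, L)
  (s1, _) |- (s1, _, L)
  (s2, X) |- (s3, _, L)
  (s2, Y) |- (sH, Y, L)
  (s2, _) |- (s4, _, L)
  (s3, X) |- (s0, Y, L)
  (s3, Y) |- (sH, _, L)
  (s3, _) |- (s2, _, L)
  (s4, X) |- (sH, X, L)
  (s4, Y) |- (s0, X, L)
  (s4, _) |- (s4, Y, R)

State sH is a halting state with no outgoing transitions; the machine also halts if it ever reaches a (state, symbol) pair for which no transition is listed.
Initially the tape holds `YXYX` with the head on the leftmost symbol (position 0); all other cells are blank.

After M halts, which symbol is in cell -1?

state=s0 head=0 tape=___[Y]XYX   (s0,Y)→(s3,_,L)
state=s3 head=-1 tape=__[_]_XYX   (s3,_)→(s2,_,L)
state=s2 head=-2 tape=_[_]__XYX   (s2,_)→(s4,_,L)
state=s4 head=-3 tape=[_]___XYX   (s4,_)→(s4,Y,R)
state=s4 head=-2 tape=Y[_]__XYX   (s4,_)→(s4,Y,R)
state=s4 head=-1 tape=YY[_]_XYX   (s4,_)→(s4,Y,R)
state=s4 head=0 tape=YYY[_]XYX   (s4,_)→(s4,Y,R)
state=s4 head=1 tape=YYYY[X]YX   (s4,X)→(sH,X,L)
state=sH head=0 tape=YYY[Y]XYX
Cell -1 holds Y when M halts.

Y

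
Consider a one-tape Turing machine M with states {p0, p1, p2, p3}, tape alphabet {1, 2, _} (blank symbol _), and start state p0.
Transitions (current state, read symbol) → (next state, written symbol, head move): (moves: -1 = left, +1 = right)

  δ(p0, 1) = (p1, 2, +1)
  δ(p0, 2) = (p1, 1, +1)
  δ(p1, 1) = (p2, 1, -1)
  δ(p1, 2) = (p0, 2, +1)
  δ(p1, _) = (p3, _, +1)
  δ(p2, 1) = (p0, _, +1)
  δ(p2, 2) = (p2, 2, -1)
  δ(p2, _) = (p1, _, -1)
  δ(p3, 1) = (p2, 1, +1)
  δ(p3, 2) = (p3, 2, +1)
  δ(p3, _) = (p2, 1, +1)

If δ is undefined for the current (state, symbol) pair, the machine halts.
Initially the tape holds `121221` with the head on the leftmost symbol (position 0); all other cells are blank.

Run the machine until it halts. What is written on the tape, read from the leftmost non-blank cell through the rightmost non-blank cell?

2222_2_1

p0 | [1]21221___   read 1 → write 2, move +1, go to p1
p1 | 2[2]1221___   read 2 → write 2, move +1, go to p0
p0 | 22[1]221___   read 1 → write 2, move +1, go to p1
p1 | 222[2]21___   read 2 → write 2, move +1, go to p0
p0 | 2222[2]1___   read 2 → write 1, move +1, go to p1
p1 | 22221[1]___   read 1 → write 1, move -1, go to p2
p2 | 2222[1]1___   read 1 → write _, move +1, go to p0
p0 | 2222_[1]___   read 1 → write 2, move +1, go to p1
p1 | 2222_2[_]__   read _ → write _, move +1, go to p3
p3 | 2222_2_[_]_   read _ → write 1, move +1, go to p2
p2 | 2222_2_1[_]   read _ → write _, move -1, go to p1
p1 | 2222_2_[1]_   read 1 → write 1, move -1, go to p2
p2 | 2222_2[_]1_   read _ → write _, move -1, go to p1
p1 | 2222_[2]_1_   read 2 → write 2, move +1, go to p0
p0 | 2222_2[_]1_
The non-blank tape span at halt is 2222_2_1.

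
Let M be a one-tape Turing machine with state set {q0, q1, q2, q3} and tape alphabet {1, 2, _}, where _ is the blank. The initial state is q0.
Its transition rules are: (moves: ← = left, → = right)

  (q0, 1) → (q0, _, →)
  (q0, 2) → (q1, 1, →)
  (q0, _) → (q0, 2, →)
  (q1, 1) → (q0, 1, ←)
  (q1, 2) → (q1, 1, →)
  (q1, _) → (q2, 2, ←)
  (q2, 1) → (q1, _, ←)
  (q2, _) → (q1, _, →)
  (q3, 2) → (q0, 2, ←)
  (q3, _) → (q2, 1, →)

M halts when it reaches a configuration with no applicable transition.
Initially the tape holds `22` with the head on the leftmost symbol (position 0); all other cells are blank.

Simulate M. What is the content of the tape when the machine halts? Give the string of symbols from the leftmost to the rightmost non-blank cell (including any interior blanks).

state=q0 head=0 tape=_[2]2__   (q0,2)→(q1,1,→)
state=q1 head=1 tape=_1[2]__   (q1,2)→(q1,1,→)
state=q1 head=2 tape=_11[_]_   (q1,_)→(q2,2,←)
state=q2 head=1 tape=_1[1]2_   (q2,1)→(q1,_,←)
state=q1 head=0 tape=_[1]_2_   (q1,1)→(q0,1,←)
state=q0 head=-1 tape=[_]1_2_   (q0,_)→(q0,2,→)
state=q0 head=0 tape=2[1]_2_   (q0,1)→(q0,_,→)
state=q0 head=1 tape=2_[_]2_   (q0,_)→(q0,2,→)
state=q0 head=2 tape=2_2[2]_   (q0,2)→(q1,1,→)
state=q1 head=3 tape=2_21[_]   (q1,_)→(q2,2,←)
state=q2 head=2 tape=2_2[1]2   (q2,1)→(q1,_,←)
state=q1 head=1 tape=2_[2]_2   (q1,2)→(q1,1,→)
state=q1 head=2 tape=2_1[_]2   (q1,_)→(q2,2,←)
state=q2 head=1 tape=2_[1]22   (q2,1)→(q1,_,←)
state=q1 head=0 tape=2[_]_22   (q1,_)→(q2,2,←)
state=q2 head=-1 tape=[2]2_22
The non-blank tape span at halt is 22_22.

22_22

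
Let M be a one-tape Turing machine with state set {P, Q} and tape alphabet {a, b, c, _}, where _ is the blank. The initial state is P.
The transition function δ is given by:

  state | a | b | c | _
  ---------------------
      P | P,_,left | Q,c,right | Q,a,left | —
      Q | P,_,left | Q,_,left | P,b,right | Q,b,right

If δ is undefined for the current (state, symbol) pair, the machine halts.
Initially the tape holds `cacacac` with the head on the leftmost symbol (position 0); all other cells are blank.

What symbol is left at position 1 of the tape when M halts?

b

P | _[c]acacac_   read c → write a, move left, go to Q
Q | [_]aacacac_   read _ → write b, move right, go to Q
Q | b[a]acacac_   read a → write _, move left, go to P
P | [b]_acacac_   read b → write c, move right, go to Q
Q | c[_]acacac_   read _ → write b, move right, go to Q
Q | cb[a]cacac_   read a → write _, move left, go to P
P | c[b]_cacac_   read b → write c, move right, go to Q
Q | cc[_]cacac_   read _ → write b, move right, go to Q
Q | ccb[c]acac_   read c → write b, move right, go to P
P | ccbb[a]cac_   read a → write _, move left, go to P
P | ccb[b]_cac_   read b → write c, move right, go to Q
Q | ccbc[_]cac_   read _ → write b, move right, go to Q
Q | ccbcb[c]ac_   read c → write b, move right, go to P
P | ccbcbb[a]c_   read a → write _, move left, go to P
P | ccbcb[b]_c_   read b → write c, move right, go to Q
Q | ccbcbc[_]c_   read _ → write b, move right, go to Q
Q | ccbcbcb[c]_   read c → write b, move right, go to P
P | ccbcbcbb[_]
Cell 1 holds b when M halts.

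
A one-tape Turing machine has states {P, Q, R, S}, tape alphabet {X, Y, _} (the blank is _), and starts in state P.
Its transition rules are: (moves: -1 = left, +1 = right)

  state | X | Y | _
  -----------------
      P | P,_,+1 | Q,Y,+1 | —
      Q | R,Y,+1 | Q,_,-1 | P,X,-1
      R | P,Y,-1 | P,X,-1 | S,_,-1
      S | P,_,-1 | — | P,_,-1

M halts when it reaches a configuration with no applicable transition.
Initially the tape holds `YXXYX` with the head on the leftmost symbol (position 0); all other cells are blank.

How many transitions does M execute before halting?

P | __[Y]XXYX   read Y → write Y, move +1, go to Q
Q | __Y[X]XYX   read X → write Y, move +1, go to R
R | __YY[X]YX   read X → write Y, move -1, go to P
P | __Y[Y]YYX   read Y → write Y, move +1, go to Q
Q | __YY[Y]YX   read Y → write _, move -1, go to Q
Q | __Y[Y]_YX   read Y → write _, move -1, go to Q
Q | __[Y]__YX   read Y → write _, move -1, go to Q
Q | _[_]___YX   read _ → write X, move -1, go to P
P | [_]X___YX
M halts after 8 transitions.

8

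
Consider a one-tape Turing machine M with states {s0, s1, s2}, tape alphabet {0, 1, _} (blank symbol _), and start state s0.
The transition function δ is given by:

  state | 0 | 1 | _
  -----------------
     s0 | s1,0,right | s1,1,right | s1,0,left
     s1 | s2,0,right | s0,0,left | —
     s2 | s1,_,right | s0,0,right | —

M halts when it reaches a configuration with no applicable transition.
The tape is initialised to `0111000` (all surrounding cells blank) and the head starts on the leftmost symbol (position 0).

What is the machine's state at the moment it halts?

s2

s0 | [0]111000_   read 0 → write 0, move right, go to s1
s1 | 0[1]11000_   read 1 → write 0, move left, go to s0
s0 | [0]011000_   read 0 → write 0, move right, go to s1
s1 | 0[0]11000_   read 0 → write 0, move right, go to s2
s2 | 00[1]1000_   read 1 → write 0, move right, go to s0
s0 | 000[1]000_   read 1 → write 1, move right, go to s1
s1 | 0001[0]00_   read 0 → write 0, move right, go to s2
s2 | 00010[0]0_   read 0 → write _, move right, go to s1
s1 | 00010_[0]_   read 0 → write 0, move right, go to s2
s2 | 00010_0[_]
No transition is defined for (s2, _); M halts in state s2.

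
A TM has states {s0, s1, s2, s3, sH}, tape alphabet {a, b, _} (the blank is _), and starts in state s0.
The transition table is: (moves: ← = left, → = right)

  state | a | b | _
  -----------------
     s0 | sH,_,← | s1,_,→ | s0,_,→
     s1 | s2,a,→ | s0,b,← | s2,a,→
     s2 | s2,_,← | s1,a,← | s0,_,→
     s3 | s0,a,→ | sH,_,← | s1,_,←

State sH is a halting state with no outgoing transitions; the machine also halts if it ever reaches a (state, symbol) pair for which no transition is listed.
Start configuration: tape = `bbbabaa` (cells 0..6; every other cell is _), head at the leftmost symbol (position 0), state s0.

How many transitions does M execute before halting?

16

state=s0 head=0 tape=[b]bbabaa   (s0,b)→(s1,_,→)
state=s1 head=1 tape=_[b]babaa   (s1,b)→(s0,b,←)
state=s0 head=0 tape=[_]bbabaa   (s0,_)→(s0,_,→)
state=s0 head=1 tape=_[b]babaa   (s0,b)→(s1,_,→)
state=s1 head=2 tape=__[b]abaa   (s1,b)→(s0,b,←)
state=s0 head=1 tape=_[_]babaa   (s0,_)→(s0,_,→)
state=s0 head=2 tape=__[b]abaa   (s0,b)→(s1,_,→)
state=s1 head=3 tape=___[a]baa   (s1,a)→(s2,a,→)
state=s2 head=4 tape=___a[b]aa   (s2,b)→(s1,a,←)
state=s1 head=3 tape=___[a]aaa   (s1,a)→(s2,a,→)
state=s2 head=4 tape=___a[a]aa   (s2,a)→(s2,_,←)
state=s2 head=3 tape=___[a]_aa   (s2,a)→(s2,_,←)
state=s2 head=2 tape=__[_]__aa   (s2,_)→(s0,_,→)
state=s0 head=3 tape=___[_]_aa   (s0,_)→(s0,_,→)
state=s0 head=4 tape=____[_]aa   (s0,_)→(s0,_,→)
state=s0 head=5 tape=_____[a]a   (s0,a)→(sH,_,←)
state=sH head=4 tape=____[_]_a
M halts after 16 transitions.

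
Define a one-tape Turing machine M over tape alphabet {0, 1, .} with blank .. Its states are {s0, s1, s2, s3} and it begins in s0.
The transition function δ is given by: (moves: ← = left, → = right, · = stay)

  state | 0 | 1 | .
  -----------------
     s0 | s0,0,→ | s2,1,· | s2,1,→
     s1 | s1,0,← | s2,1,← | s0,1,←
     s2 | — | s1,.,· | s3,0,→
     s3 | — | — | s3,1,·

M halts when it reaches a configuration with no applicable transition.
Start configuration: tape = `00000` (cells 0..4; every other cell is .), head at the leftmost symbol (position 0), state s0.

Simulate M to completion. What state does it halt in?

s3

state=s0 head=0 tape=[0]0000...   (s0,0)→(s0,0,→)
state=s0 head=1 tape=0[0]000...   (s0,0)→(s0,0,→)
state=s0 head=2 tape=00[0]00...   (s0,0)→(s0,0,→)
state=s0 head=3 tape=000[0]0...   (s0,0)→(s0,0,→)
state=s0 head=4 tape=0000[0]...   (s0,0)→(s0,0,→)
state=s0 head=5 tape=00000[.]..   (s0,.)→(s2,1,→)
state=s2 head=6 tape=000001[.].   (s2,.)→(s3,0,→)
state=s3 head=7 tape=0000010[.]   (s3,.)→(s3,1,·)
state=s3 head=7 tape=0000010[1]
No transition is defined for (s3, 1); M halts in state s3.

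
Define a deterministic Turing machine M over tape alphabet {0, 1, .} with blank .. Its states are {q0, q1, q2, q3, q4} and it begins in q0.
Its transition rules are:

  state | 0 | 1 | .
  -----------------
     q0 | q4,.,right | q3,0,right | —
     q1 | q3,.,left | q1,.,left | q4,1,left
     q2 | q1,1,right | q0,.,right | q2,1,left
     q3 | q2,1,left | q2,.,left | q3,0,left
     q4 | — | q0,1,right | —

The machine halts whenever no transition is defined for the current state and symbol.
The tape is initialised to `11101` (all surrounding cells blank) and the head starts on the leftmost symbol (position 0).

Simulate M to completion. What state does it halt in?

state=q0 head=0 tape=..[1]1101   (q0,1)→(q3,0,right)
state=q3 head=1 tape=..0[1]101   (q3,1)→(q2,.,left)
state=q2 head=0 tape=..[0].101   (q2,0)→(q1,1,right)
state=q1 head=1 tape=..1[.]101   (q1,.)→(q4,1,left)
state=q4 head=0 tape=..[1]1101   (q4,1)→(q0,1,right)
state=q0 head=1 tape=..1[1]101   (q0,1)→(q3,0,right)
state=q3 head=2 tape=..10[1]01   (q3,1)→(q2,.,left)
state=q2 head=1 tape=..1[0].01   (q2,0)→(q1,1,right)
state=q1 head=2 tape=..11[.]01   (q1,.)→(q4,1,left)
state=q4 head=1 tape=..1[1]101   (q4,1)→(q0,1,right)
state=q0 head=2 tape=..11[1]01   (q0,1)→(q3,0,right)
state=q3 head=3 tape=..110[0]1   (q3,0)→(q2,1,left)
state=q2 head=2 tape=..11[0]11   (q2,0)→(q1,1,right)
state=q1 head=3 tape=..111[1]1   (q1,1)→(q1,.,left)
state=q1 head=2 tape=..11[1].1   (q1,1)→(q1,.,left)
state=q1 head=1 tape=..1[1]..1   (q1,1)→(q1,.,left)
state=q1 head=0 tape=..[1]...1   (q1,1)→(q1,.,left)
state=q1 head=-1 tape=.[.]....1   (q1,.)→(q4,1,left)
state=q4 head=-2 tape=[.]1....1
No transition is defined for (q4, .); M halts in state q4.

q4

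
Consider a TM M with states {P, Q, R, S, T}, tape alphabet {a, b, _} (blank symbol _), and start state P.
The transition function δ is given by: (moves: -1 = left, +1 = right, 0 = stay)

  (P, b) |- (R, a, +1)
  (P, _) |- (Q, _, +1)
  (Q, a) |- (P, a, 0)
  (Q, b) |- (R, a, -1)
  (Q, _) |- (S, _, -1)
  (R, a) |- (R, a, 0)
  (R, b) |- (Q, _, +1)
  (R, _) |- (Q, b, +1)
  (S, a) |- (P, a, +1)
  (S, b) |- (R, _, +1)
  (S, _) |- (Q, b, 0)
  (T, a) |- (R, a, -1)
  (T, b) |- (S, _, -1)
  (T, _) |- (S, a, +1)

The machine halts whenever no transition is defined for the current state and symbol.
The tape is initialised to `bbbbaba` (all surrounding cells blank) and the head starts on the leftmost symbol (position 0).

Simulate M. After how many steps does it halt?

P | [b]bbbaba   read b → write a, move +1, go to R
R | a[b]bbaba   read b → write _, move +1, go to Q
Q | a_[b]baba   read b → write a, move -1, go to R
R | a[_]ababa   read _ → write b, move +1, go to Q
Q | ab[a]baba   read a → write a, move 0, go to P
P | ab[a]baba
M halts after 5 transitions.

5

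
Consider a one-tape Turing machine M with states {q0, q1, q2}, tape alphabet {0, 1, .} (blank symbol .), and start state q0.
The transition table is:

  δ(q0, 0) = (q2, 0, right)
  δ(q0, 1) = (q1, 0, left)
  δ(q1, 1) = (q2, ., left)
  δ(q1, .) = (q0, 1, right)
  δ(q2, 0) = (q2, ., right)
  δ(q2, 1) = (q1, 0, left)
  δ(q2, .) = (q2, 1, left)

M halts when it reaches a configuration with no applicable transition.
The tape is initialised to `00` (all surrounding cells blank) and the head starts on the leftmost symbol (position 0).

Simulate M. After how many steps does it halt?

state=q0 head=0 tape=[0]0.   (q0,0)→(q2,0,right)
state=q2 head=1 tape=0[0].   (q2,0)→(q2,.,right)
state=q2 head=2 tape=0.[.]   (q2,.)→(q2,1,left)
state=q2 head=1 tape=0[.]1   (q2,.)→(q2,1,left)
state=q2 head=0 tape=[0]11   (q2,0)→(q2,.,right)
state=q2 head=1 tape=.[1]1   (q2,1)→(q1,0,left)
state=q1 head=0 tape=[.]01   (q1,.)→(q0,1,right)
state=q0 head=1 tape=1[0]1   (q0,0)→(q2,0,right)
state=q2 head=2 tape=10[1]   (q2,1)→(q1,0,left)
state=q1 head=1 tape=1[0]0
M halts after 9 transitions.

9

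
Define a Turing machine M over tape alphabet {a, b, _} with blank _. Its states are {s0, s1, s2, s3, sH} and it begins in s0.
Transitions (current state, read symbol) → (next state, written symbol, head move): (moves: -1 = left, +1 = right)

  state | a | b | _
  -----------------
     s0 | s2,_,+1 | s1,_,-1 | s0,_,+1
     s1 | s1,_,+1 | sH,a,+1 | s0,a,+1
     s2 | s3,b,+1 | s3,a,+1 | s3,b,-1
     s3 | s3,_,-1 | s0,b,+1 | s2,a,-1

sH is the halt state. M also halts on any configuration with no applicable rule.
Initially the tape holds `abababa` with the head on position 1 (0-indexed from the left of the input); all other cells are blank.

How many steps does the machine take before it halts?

s0 | a[b]ababa_   read b → write _, move -1, go to s1
s1 | [a]_ababa_   read a → write _, move +1, go to s1
s1 | _[_]ababa_   read _ → write a, move +1, go to s0
s0 | _a[a]baba_   read a → write _, move +1, go to s2
s2 | _a_[b]aba_   read b → write a, move +1, go to s3
s3 | _a_a[a]ba_   read a → write _, move -1, go to s3
s3 | _a_[a]_ba_   read a → write _, move -1, go to s3
s3 | _a[_]__ba_   read _ → write a, move -1, go to s2
s2 | _[a]a__ba_   read a → write b, move +1, go to s3
s3 | _b[a]__ba_   read a → write _, move -1, go to s3
s3 | _[b]___ba_   read b → write b, move +1, go to s0
s0 | _b[_]__ba_   read _ → write _, move +1, go to s0
s0 | _b_[_]_ba_   read _ → write _, move +1, go to s0
s0 | _b__[_]ba_   read _ → write _, move +1, go to s0
s0 | _b___[b]a_   read b → write _, move -1, go to s1
s1 | _b__[_]_a_   read _ → write a, move +1, go to s0
s0 | _b__a[_]a_   read _ → write _, move +1, go to s0
s0 | _b__a_[a]_   read a → write _, move +1, go to s2
s2 | _b__a__[_]   read _ → write b, move -1, go to s3
s3 | _b__a_[_]b   read _ → write a, move -1, go to s2
s2 | _b__a[_]ab   read _ → write b, move -1, go to s3
s3 | _b__[a]bab   read a → write _, move -1, go to s3
s3 | _b_[_]_bab   read _ → write a, move -1, go to s2
s2 | _b[_]a_bab   read _ → write b, move -1, go to s3
s3 | _[b]ba_bab   read b → write b, move +1, go to s0
s0 | _b[b]a_bab   read b → write _, move -1, go to s1
s1 | _[b]_a_bab   read b → write a, move +1, go to sH
sH | _a[_]a_bab
M halts after 27 transitions.

27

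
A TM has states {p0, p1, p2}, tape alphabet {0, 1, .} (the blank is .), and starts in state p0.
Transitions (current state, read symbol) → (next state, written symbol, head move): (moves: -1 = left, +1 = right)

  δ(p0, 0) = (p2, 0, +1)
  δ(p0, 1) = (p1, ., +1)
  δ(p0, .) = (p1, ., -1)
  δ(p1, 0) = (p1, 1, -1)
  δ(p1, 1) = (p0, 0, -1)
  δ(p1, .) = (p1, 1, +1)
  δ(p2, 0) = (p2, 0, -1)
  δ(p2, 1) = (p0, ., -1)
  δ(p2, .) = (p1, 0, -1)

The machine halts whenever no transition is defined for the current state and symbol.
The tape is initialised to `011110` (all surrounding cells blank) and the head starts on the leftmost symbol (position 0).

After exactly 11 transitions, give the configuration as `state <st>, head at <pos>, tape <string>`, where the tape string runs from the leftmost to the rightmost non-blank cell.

state p0, head at -1, tape 1001110

state=p0 head=0 tape=.[0]11110   (p0,0)→(p2,0,+1)
state=p2 head=1 tape=.0[1]1110   (p2,1)→(p0,.,-1)
state=p0 head=0 tape=.[0].1110   (p0,0)→(p2,0,+1)
state=p2 head=1 tape=.0[.]1110   (p2,.)→(p1,0,-1)
state=p1 head=0 tape=.[0]01110   (p1,0)→(p1,1,-1)
state=p1 head=-1 tape=[.]101110   (p1,.)→(p1,1,+1)
state=p1 head=0 tape=1[1]01110   (p1,1)→(p0,0,-1)
state=p0 head=-1 tape=[1]001110   (p0,1)→(p1,.,+1)
state=p1 head=0 tape=.[0]01110   (p1,0)→(p1,1,-1)
state=p1 head=-1 tape=[.]101110   (p1,.)→(p1,1,+1)
state=p1 head=0 tape=1[1]01110   (p1,1)→(p0,0,-1)
state=p0 head=-1 tape=[1]001110
After 11 steps: state p0, head at -1, tape 1001110.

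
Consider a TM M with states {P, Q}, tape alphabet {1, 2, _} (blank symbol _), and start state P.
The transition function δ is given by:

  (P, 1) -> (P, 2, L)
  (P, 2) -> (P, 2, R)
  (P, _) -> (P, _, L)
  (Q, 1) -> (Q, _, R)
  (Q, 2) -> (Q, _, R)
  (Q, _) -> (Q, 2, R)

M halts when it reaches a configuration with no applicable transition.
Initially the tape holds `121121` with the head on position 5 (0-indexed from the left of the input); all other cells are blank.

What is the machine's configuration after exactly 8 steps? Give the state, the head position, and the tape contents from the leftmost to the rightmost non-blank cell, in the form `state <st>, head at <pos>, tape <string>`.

state P, head at 5, tape 121122

state=P head=5 tape=12112[1]_   (P,1)→(P,2,L)
state=P head=4 tape=1211[2]2_   (P,2)→(P,2,R)
state=P head=5 tape=12112[2]_   (P,2)→(P,2,R)
state=P head=6 tape=121122[_]   (P,_)→(P,_,L)
state=P head=5 tape=12112[2]_   (P,2)→(P,2,R)
state=P head=6 tape=121122[_]   (P,_)→(P,_,L)
state=P head=5 tape=12112[2]_   (P,2)→(P,2,R)
state=P head=6 tape=121122[_]   (P,_)→(P,_,L)
state=P head=5 tape=12112[2]_
After 8 steps: state P, head at 5, tape 121122.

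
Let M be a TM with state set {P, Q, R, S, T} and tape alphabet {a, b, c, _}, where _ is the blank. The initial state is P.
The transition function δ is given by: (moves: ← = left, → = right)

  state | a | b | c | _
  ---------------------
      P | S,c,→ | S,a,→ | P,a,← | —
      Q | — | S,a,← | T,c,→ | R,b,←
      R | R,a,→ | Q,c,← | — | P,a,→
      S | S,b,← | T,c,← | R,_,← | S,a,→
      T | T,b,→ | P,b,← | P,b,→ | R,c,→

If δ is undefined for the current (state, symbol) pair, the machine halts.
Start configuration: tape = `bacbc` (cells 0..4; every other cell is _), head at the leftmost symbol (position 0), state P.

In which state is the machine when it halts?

P

state=P head=0 tape=_[b]acbc_   (P,b)→(S,a,→)
state=S head=1 tape=_a[a]cbc_   (S,a)→(S,b,←)
state=S head=0 tape=_[a]bcbc_   (S,a)→(S,b,←)
state=S head=-1 tape=[_]bbcbc_   (S,_)→(S,a,→)
state=S head=0 tape=a[b]bcbc_   (S,b)→(T,c,←)
state=T head=-1 tape=[a]cbcbc_   (T,a)→(T,b,→)
state=T head=0 tape=b[c]bcbc_   (T,c)→(P,b,→)
state=P head=1 tape=bb[b]cbc_   (P,b)→(S,a,→)
state=S head=2 tape=bba[c]bc_   (S,c)→(R,_,←)
state=R head=1 tape=bb[a]_bc_   (R,a)→(R,a,→)
state=R head=2 tape=bba[_]bc_   (R,_)→(P,a,→)
state=P head=3 tape=bbaa[b]c_   (P,b)→(S,a,→)
state=S head=4 tape=bbaaa[c]_   (S,c)→(R,_,←)
state=R head=3 tape=bbaa[a]__   (R,a)→(R,a,→)
state=R head=4 tape=bbaaa[_]_   (R,_)→(P,a,→)
state=P head=5 tape=bbaaaa[_]
No transition is defined for (P, _); M halts in state P.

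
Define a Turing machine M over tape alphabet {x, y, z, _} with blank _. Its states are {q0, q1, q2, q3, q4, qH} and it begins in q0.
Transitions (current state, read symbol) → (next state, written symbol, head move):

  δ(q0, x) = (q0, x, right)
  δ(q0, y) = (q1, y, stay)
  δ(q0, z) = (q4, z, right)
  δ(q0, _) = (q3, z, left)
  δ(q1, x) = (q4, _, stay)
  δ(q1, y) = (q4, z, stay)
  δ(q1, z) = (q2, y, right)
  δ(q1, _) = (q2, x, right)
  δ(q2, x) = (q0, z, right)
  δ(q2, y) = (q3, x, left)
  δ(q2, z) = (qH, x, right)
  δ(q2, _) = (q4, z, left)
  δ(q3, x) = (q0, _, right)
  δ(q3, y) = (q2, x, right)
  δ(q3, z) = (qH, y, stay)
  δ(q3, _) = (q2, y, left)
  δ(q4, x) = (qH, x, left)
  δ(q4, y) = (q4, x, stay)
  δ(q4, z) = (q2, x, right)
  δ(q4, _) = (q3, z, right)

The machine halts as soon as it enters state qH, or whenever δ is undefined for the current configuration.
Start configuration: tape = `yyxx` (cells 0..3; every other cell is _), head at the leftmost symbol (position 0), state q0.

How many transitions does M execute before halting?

14

state=q0 head=0 tape=[y]yxx___   (q0,y)→(q1,y,stay)
state=q1 head=0 tape=[y]yxx___   (q1,y)→(q4,z,stay)
state=q4 head=0 tape=[z]yxx___   (q4,z)→(q2,x,right)
state=q2 head=1 tape=x[y]xx___   (q2,y)→(q3,x,left)
state=q3 head=0 tape=[x]xxx___   (q3,x)→(q0,_,right)
state=q0 head=1 tape=_[x]xx___   (q0,x)→(q0,x,right)
state=q0 head=2 tape=_x[x]x___   (q0,x)→(q0,x,right)
state=q0 head=3 tape=_xx[x]___   (q0,x)→(q0,x,right)
state=q0 head=4 tape=_xxx[_]__   (q0,_)→(q3,z,left)
state=q3 head=3 tape=_xx[x]z__   (q3,x)→(q0,_,right)
state=q0 head=4 tape=_xx_[z]__   (q0,z)→(q4,z,right)
state=q4 head=5 tape=_xx_z[_]_   (q4,_)→(q3,z,right)
state=q3 head=6 tape=_xx_zz[_]   (q3,_)→(q2,y,left)
state=q2 head=5 tape=_xx_z[z]y   (q2,z)→(qH,x,right)
state=qH head=6 tape=_xx_zx[y]
M halts after 14 transitions.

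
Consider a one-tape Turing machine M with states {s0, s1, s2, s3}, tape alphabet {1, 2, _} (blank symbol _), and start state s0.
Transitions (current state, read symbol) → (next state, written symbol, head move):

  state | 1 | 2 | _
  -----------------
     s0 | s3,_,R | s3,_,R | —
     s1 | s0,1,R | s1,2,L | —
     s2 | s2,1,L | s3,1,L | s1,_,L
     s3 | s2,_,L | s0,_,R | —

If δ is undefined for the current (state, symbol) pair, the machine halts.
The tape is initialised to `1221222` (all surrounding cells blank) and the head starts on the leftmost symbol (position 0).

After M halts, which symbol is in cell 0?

_

state=s0 head=0 tape=[1]221222   (s0,1)→(s3,_,R)
state=s3 head=1 tape=_[2]21222   (s3,2)→(s0,_,R)
state=s0 head=2 tape=__[2]1222   (s0,2)→(s3,_,R)
state=s3 head=3 tape=___[1]222   (s3,1)→(s2,_,L)
state=s2 head=2 tape=__[_]_222   (s2,_)→(s1,_,L)
state=s1 head=1 tape=_[_]__222
Cell 0 holds _ when M halts.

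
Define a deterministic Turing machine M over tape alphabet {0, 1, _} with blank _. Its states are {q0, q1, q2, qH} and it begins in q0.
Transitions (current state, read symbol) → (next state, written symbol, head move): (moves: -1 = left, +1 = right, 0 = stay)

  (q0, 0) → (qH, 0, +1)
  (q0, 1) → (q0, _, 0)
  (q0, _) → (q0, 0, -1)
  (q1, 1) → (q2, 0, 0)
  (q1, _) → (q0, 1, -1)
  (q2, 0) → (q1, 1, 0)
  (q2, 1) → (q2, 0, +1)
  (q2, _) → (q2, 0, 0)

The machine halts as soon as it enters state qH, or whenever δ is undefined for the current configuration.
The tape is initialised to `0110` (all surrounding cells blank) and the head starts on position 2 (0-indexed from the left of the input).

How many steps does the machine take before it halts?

state=q0 head=2 tape=01[1]0   (q0,1)→(q0,_,0)
state=q0 head=2 tape=01[_]0   (q0,_)→(q0,0,-1)
state=q0 head=1 tape=0[1]00   (q0,1)→(q0,_,0)
state=q0 head=1 tape=0[_]00   (q0,_)→(q0,0,-1)
state=q0 head=0 tape=[0]000   (q0,0)→(qH,0,+1)
state=qH head=1 tape=0[0]00
M halts after 5 transitions.

5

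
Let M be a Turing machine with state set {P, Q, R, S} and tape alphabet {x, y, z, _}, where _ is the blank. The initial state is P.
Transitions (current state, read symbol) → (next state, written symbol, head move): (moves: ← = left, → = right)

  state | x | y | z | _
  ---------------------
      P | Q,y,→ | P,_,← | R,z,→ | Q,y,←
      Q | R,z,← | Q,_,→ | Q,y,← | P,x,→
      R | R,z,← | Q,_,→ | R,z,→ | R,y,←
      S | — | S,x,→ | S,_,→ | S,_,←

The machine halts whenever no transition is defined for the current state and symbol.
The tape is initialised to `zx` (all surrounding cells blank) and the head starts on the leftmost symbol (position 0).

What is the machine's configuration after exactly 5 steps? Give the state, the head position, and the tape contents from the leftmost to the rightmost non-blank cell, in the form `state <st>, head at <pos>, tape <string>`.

state R, head at 1, tape zzy

state=P head=0 tape=[z]x_   (P,z)→(R,z,→)
state=R head=1 tape=z[x]_   (R,x)→(R,z,←)
state=R head=0 tape=[z]z_   (R,z)→(R,z,→)
state=R head=1 tape=z[z]_   (R,z)→(R,z,→)
state=R head=2 tape=zz[_]   (R,_)→(R,y,←)
state=R head=1 tape=z[z]y
After 5 steps: state R, head at 1, tape zzy.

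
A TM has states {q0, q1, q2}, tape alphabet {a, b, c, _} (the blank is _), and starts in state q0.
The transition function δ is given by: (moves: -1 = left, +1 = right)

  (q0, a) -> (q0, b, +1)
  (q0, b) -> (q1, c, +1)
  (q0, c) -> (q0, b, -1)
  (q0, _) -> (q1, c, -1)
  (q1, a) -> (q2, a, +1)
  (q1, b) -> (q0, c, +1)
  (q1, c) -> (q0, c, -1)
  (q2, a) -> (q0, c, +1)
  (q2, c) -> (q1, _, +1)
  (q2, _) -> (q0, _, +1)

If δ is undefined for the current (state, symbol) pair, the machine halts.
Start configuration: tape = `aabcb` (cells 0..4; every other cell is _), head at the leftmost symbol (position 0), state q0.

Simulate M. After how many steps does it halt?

state=q0 head=0 tape=[a]abcb_   (q0,a)→(q0,b,+1)
state=q0 head=1 tape=b[a]bcb_   (q0,a)→(q0,b,+1)
state=q0 head=2 tape=bb[b]cb_   (q0,b)→(q1,c,+1)
state=q1 head=3 tape=bbc[c]b_   (q1,c)→(q0,c,-1)
state=q0 head=2 tape=bb[c]cb_   (q0,c)→(q0,b,-1)
state=q0 head=1 tape=b[b]bcb_   (q0,b)→(q1,c,+1)
state=q1 head=2 tape=bc[b]cb_   (q1,b)→(q0,c,+1)
state=q0 head=3 tape=bcc[c]b_   (q0,c)→(q0,b,-1)
state=q0 head=2 tape=bc[c]bb_   (q0,c)→(q0,b,-1)
state=q0 head=1 tape=b[c]bbb_   (q0,c)→(q0,b,-1)
state=q0 head=0 tape=[b]bbbb_   (q0,b)→(q1,c,+1)
state=q1 head=1 tape=c[b]bbb_   (q1,b)→(q0,c,+1)
state=q0 head=2 tape=cc[b]bb_   (q0,b)→(q1,c,+1)
state=q1 head=3 tape=ccc[b]b_   (q1,b)→(q0,c,+1)
state=q0 head=4 tape=cccc[b]_   (q0,b)→(q1,c,+1)
state=q1 head=5 tape=ccccc[_]
M halts after 15 transitions.

15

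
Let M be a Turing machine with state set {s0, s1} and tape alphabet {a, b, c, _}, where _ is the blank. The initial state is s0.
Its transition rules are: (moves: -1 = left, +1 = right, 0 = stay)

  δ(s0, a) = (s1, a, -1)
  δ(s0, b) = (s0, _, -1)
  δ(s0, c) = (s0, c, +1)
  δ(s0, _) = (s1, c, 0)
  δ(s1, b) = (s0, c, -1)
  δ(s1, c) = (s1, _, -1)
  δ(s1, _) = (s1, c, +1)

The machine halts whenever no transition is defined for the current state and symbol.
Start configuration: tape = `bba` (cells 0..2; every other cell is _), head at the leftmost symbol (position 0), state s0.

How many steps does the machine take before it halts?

19

s0 | ___[b]ba   read b → write _, move -1, go to s0
s0 | __[_]_ba   read _ → write c, move 0, go to s1
s1 | __[c]_ba   read c → write _, move -1, go to s1
s1 | _[_]__ba   read _ → write c, move +1, go to s1
s1 | _c[_]_ba   read _ → write c, move +1, go to s1
s1 | _cc[_]ba   read _ → write c, move +1, go to s1
s1 | _ccc[b]a   read b → write c, move -1, go to s0
s0 | _cc[c]ca   read c → write c, move +1, go to s0
s0 | _ccc[c]a   read c → write c, move +1, go to s0
s0 | _cccc[a]   read a → write a, move -1, go to s1
s1 | _ccc[c]a   read c → write _, move -1, go to s1
s1 | _cc[c]_a   read c → write _, move -1, go to s1
s1 | _c[c]__a   read c → write _, move -1, go to s1
s1 | _[c]___a   read c → write _, move -1, go to s1
s1 | [_]____a   read _ → write c, move +1, go to s1
s1 | c[_]___a   read _ → write c, move +1, go to s1
s1 | cc[_]__a   read _ → write c, move +1, go to s1
s1 | ccc[_]_a   read _ → write c, move +1, go to s1
s1 | cccc[_]a   read _ → write c, move +1, go to s1
s1 | ccccc[a]
M halts after 19 transitions.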